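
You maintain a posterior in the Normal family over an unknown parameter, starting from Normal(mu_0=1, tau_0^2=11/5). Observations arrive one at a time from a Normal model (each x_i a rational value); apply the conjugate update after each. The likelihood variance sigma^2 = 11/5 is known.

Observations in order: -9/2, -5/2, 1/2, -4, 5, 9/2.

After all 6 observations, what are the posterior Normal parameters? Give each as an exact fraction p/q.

mu_0=0, tau_0^2=11/35

obs 1: x=-9/2 → posterior Normal(-7/4, 11/10)
obs 2: x=-5/2 → posterior Normal(-2, 11/15)
obs 3: x=1/2 → posterior Normal(-11/8, 11/20)
obs 4: x=-4 → posterior Normal(-19/10, 11/25)
obs 5: x=5 → posterior Normal(-3/4, 11/30)
obs 6: x=9/2 → posterior Normal(0, 11/35)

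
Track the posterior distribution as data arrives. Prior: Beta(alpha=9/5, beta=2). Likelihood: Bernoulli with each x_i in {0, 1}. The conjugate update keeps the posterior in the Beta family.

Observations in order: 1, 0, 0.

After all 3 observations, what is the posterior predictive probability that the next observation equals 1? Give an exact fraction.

obs 1: x=1 → posterior Beta(14/5, 2)
obs 2: x=0 → posterior Beta(14/5, 3)
obs 3: x=0 → posterior Beta(14/5, 4)

7/17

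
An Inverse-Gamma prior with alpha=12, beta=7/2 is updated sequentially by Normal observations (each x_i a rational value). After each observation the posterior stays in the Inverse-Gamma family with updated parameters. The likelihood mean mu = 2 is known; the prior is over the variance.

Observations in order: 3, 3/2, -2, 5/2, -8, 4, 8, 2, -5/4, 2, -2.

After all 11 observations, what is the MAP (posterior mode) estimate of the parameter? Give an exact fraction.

3057/592

obs 1: x=3 → posterior Inverse-Gamma(25/2, 4)
obs 2: x=3/2 → posterior Inverse-Gamma(13, 33/8)
obs 3: x=-2 → posterior Inverse-Gamma(27/2, 97/8)
obs 4: x=5/2 → posterior Inverse-Gamma(14, 49/4)
obs 5: x=-8 → posterior Inverse-Gamma(29/2, 249/4)
obs 6: x=4 → posterior Inverse-Gamma(15, 257/4)
obs 7: x=8 → posterior Inverse-Gamma(31/2, 329/4)
obs 8: x=2 → posterior Inverse-Gamma(16, 329/4)
obs 9: x=-5/4 → posterior Inverse-Gamma(33/2, 2801/32)
obs 10: x=2 → posterior Inverse-Gamma(17, 2801/32)
obs 11: x=-2 → posterior Inverse-Gamma(35/2, 3057/32)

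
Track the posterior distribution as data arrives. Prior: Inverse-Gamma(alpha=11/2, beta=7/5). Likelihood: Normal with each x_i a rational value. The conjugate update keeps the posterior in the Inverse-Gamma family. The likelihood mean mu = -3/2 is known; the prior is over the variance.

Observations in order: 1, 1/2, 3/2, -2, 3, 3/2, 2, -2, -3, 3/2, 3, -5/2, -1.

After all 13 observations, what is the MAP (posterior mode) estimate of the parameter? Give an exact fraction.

obs 1: x=1 → posterior Inverse-Gamma(6, 181/40)
obs 2: x=1/2 → posterior Inverse-Gamma(13/2, 261/40)
obs 3: x=3/2 → posterior Inverse-Gamma(7, 441/40)
obs 4: x=-2 → posterior Inverse-Gamma(15/2, 223/20)
obs 5: x=3 → posterior Inverse-Gamma(8, 851/40)
obs 6: x=3/2 → posterior Inverse-Gamma(17/2, 1031/40)
obs 7: x=2 → posterior Inverse-Gamma(9, 319/10)
obs 8: x=-2 → posterior Inverse-Gamma(19/2, 1281/40)
obs 9: x=-3 → posterior Inverse-Gamma(10, 663/20)
obs 10: x=3/2 → posterior Inverse-Gamma(21/2, 753/20)
obs 11: x=3 → posterior Inverse-Gamma(11, 1911/40)
obs 12: x=-5/2 → posterior Inverse-Gamma(23/2, 1931/40)
obs 13: x=-1 → posterior Inverse-Gamma(12, 242/5)

242/65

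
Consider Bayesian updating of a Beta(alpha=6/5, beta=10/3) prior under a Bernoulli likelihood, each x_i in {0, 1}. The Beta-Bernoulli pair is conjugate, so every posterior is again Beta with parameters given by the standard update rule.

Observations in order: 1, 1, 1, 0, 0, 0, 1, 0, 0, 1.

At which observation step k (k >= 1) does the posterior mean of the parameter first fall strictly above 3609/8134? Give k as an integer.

obs 1: x=1 → posterior Beta(11/5, 10/3)
obs 2: x=1 → posterior Beta(16/5, 10/3)
obs 3: x=1 → posterior Beta(21/5, 10/3)
obs 4: x=0 → posterior Beta(21/5, 13/3)
obs 5: x=0 → posterior Beta(21/5, 16/3)
obs 6: x=0 → posterior Beta(21/5, 19/3)
obs 7: x=1 → posterior Beta(26/5, 19/3)
obs 8: x=0 → posterior Beta(26/5, 22/3)
obs 9: x=0 → posterior Beta(26/5, 25/3)
obs 10: x=1 → posterior Beta(31/5, 25/3)

k = 2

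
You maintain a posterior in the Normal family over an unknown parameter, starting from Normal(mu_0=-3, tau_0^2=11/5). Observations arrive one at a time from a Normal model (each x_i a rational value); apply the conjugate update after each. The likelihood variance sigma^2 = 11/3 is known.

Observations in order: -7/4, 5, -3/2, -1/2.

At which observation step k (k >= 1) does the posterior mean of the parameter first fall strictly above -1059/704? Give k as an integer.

obs 1: x=-7/4 → posterior Normal(-81/32, 11/8)
obs 2: x=5 → posterior Normal(-21/44, 1)
obs 3: x=-3/2 → posterior Normal(-39/56, 11/14)
obs 4: x=-1/2 → posterior Normal(-45/68, 11/17)

k = 2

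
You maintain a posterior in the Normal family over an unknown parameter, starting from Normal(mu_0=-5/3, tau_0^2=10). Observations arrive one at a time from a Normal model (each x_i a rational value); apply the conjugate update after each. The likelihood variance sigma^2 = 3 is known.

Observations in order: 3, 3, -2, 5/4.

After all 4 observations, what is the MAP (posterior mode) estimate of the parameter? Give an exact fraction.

obs 1: x=3 → posterior Normal(25/13, 30/13)
obs 2: x=3 → posterior Normal(55/23, 30/23)
obs 3: x=-2 → posterior Normal(35/33, 10/11)
obs 4: x=5/4 → posterior Normal(95/86, 30/43)

95/86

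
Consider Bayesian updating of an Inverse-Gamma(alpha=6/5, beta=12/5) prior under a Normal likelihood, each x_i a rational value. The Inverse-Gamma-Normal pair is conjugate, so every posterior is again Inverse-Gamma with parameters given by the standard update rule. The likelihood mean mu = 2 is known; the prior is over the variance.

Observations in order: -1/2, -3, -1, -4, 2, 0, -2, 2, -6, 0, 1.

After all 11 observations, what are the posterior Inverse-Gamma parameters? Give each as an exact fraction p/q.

obs 1: x=-1/2 → posterior Inverse-Gamma(17/10, 221/40)
obs 2: x=-3 → posterior Inverse-Gamma(11/5, 721/40)
obs 3: x=-1 → posterior Inverse-Gamma(27/10, 901/40)
obs 4: x=-4 → posterior Inverse-Gamma(16/5, 1621/40)
obs 5: x=2 → posterior Inverse-Gamma(37/10, 1621/40)
obs 6: x=0 → posterior Inverse-Gamma(21/5, 1701/40)
obs 7: x=-2 → posterior Inverse-Gamma(47/10, 2021/40)
obs 8: x=2 → posterior Inverse-Gamma(26/5, 2021/40)
obs 9: x=-6 → posterior Inverse-Gamma(57/10, 3301/40)
obs 10: x=0 → posterior Inverse-Gamma(31/5, 3381/40)
obs 11: x=1 → posterior Inverse-Gamma(67/10, 3401/40)

alpha=67/10, beta=3401/40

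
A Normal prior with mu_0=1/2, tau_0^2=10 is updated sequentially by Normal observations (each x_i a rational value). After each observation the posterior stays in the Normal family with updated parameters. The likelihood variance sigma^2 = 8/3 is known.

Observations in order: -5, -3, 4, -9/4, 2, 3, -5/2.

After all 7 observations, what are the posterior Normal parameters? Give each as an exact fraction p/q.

obs 1: x=-5 → posterior Normal(-73/19, 40/19)
obs 2: x=-3 → posterior Normal(-59/17, 20/17)
obs 3: x=4 → posterior Normal(-58/49, 40/49)
obs 4: x=-9/4 → posterior Normal(-367/256, 5/8)
obs 5: x=2 → posterior Normal(-247/316, 40/79)
obs 6: x=3 → posterior Normal(-67/376, 20/47)
obs 7: x=-5/2 → posterior Normal(-217/436, 40/109)

mu_0=-217/436, tau_0^2=40/109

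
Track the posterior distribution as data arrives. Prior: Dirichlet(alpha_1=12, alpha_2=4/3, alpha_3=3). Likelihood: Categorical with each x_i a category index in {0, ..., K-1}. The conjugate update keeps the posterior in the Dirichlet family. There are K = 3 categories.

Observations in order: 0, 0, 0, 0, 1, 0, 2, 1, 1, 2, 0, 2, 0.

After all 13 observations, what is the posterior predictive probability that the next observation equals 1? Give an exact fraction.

13/88

obs 1: x=0 → posterior Dirichlet(13, 4/3, 3)
obs 2: x=0 → posterior Dirichlet(14, 4/3, 3)
obs 3: x=0 → posterior Dirichlet(15, 4/3, 3)
obs 4: x=0 → posterior Dirichlet(16, 4/3, 3)
obs 5: x=1 → posterior Dirichlet(16, 7/3, 3)
obs 6: x=0 → posterior Dirichlet(17, 7/3, 3)
obs 7: x=2 → posterior Dirichlet(17, 7/3, 4)
obs 8: x=1 → posterior Dirichlet(17, 10/3, 4)
obs 9: x=1 → posterior Dirichlet(17, 13/3, 4)
obs 10: x=2 → posterior Dirichlet(17, 13/3, 5)
obs 11: x=0 → posterior Dirichlet(18, 13/3, 5)
obs 12: x=2 → posterior Dirichlet(18, 13/3, 6)
obs 13: x=0 → posterior Dirichlet(19, 13/3, 6)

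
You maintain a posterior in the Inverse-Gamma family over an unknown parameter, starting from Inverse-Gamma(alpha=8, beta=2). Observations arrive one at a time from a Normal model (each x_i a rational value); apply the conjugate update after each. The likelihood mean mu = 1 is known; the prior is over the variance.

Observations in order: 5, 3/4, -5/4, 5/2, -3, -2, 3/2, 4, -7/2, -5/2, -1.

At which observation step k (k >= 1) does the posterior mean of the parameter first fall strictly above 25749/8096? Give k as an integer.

obs 1: x=5 → posterior Inverse-Gamma(17/2, 10)
obs 2: x=3/4 → posterior Inverse-Gamma(9, 321/32)
obs 3: x=-5/4 → posterior Inverse-Gamma(19/2, 201/16)
obs 4: x=5/2 → posterior Inverse-Gamma(10, 219/16)
obs 5: x=-3 → posterior Inverse-Gamma(21/2, 347/16)
obs 6: x=-2 → posterior Inverse-Gamma(11, 419/16)
obs 7: x=3/2 → posterior Inverse-Gamma(23/2, 421/16)
obs 8: x=4 → posterior Inverse-Gamma(12, 493/16)
obs 9: x=-7/2 → posterior Inverse-Gamma(25/2, 655/16)
obs 10: x=-5/2 → posterior Inverse-Gamma(13, 753/16)
obs 11: x=-1 → posterior Inverse-Gamma(27/2, 785/16)

k = 9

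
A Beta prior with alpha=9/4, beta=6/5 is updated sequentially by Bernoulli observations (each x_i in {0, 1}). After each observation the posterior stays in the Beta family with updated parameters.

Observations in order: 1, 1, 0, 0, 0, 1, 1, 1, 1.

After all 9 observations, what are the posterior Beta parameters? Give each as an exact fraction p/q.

obs 1: x=1 → posterior Beta(13/4, 6/5)
obs 2: x=1 → posterior Beta(17/4, 6/5)
obs 3: x=0 → posterior Beta(17/4, 11/5)
obs 4: x=0 → posterior Beta(17/4, 16/5)
obs 5: x=0 → posterior Beta(17/4, 21/5)
obs 6: x=1 → posterior Beta(21/4, 21/5)
obs 7: x=1 → posterior Beta(25/4, 21/5)
obs 8: x=1 → posterior Beta(29/4, 21/5)
obs 9: x=1 → posterior Beta(33/4, 21/5)

alpha=33/4, beta=21/5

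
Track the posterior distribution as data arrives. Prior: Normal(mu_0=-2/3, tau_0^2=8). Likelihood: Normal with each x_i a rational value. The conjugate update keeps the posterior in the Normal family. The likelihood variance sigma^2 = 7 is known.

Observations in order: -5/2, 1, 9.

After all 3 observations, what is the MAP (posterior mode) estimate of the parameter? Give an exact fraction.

166/93

obs 1: x=-5/2 → posterior Normal(-74/45, 56/15)
obs 2: x=1 → posterior Normal(-50/69, 56/23)
obs 3: x=9 → posterior Normal(166/93, 56/31)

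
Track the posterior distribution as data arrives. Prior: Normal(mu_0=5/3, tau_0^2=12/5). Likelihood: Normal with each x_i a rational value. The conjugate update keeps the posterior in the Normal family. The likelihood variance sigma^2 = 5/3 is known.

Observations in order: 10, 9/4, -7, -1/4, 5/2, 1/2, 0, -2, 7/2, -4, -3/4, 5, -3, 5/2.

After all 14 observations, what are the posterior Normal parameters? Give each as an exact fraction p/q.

mu_0=1124/1587, tau_0^2=60/529

obs 1: x=10 → posterior Normal(1205/183, 60/61)
obs 2: x=9/4 → posterior Normal(1448/291, 60/97)
obs 3: x=-7 → posterior Normal(692/399, 60/133)
obs 4: x=-1/4 → posterior Normal(665/507, 60/169)
obs 5: x=5/2 → posterior Normal(187/123, 12/41)
obs 6: x=1/2 → posterior Normal(989/723, 60/241)
obs 7: x=0 → posterior Normal(989/831, 60/277)
obs 8: x=-2 → posterior Normal(773/939, 60/313)
obs 9: x=7/2 → posterior Normal(1151/1047, 60/349)
obs 10: x=-4 → posterior Normal(719/1155, 12/77)
obs 11: x=-3/4 → posterior Normal(638/1263, 60/421)
obs 12: x=5 → posterior Normal(1178/1371, 60/457)
obs 13: x=-3 → posterior Normal(854/1479, 60/493)
obs 14: x=5/2 → posterior Normal(1124/1587, 60/529)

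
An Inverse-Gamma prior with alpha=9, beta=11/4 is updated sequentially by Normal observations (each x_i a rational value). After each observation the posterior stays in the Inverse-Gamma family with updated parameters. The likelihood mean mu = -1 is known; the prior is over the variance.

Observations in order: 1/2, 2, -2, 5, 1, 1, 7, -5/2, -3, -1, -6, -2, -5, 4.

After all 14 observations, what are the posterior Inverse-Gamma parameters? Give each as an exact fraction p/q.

alpha=16, beta=199/2

obs 1: x=1/2 → posterior Inverse-Gamma(19/2, 31/8)
obs 2: x=2 → posterior Inverse-Gamma(10, 67/8)
obs 3: x=-2 → posterior Inverse-Gamma(21/2, 71/8)
obs 4: x=5 → posterior Inverse-Gamma(11, 215/8)
obs 5: x=1 → posterior Inverse-Gamma(23/2, 231/8)
obs 6: x=1 → posterior Inverse-Gamma(12, 247/8)
obs 7: x=7 → posterior Inverse-Gamma(25/2, 503/8)
obs 8: x=-5/2 → posterior Inverse-Gamma(13, 64)
obs 9: x=-3 → posterior Inverse-Gamma(27/2, 66)
obs 10: x=-1 → posterior Inverse-Gamma(14, 66)
obs 11: x=-6 → posterior Inverse-Gamma(29/2, 157/2)
obs 12: x=-2 → posterior Inverse-Gamma(15, 79)
obs 13: x=-5 → posterior Inverse-Gamma(31/2, 87)
obs 14: x=4 → posterior Inverse-Gamma(16, 199/2)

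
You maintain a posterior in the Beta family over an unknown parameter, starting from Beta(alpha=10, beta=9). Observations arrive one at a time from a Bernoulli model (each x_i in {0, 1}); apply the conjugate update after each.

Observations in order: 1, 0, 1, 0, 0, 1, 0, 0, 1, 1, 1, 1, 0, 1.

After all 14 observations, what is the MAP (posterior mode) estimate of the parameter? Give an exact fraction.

obs 1: x=1 → posterior Beta(11, 9)
obs 2: x=0 → posterior Beta(11, 10)
obs 3: x=1 → posterior Beta(12, 10)
obs 4: x=0 → posterior Beta(12, 11)
obs 5: x=0 → posterior Beta(12, 12)
obs 6: x=1 → posterior Beta(13, 12)
obs 7: x=0 → posterior Beta(13, 13)
obs 8: x=0 → posterior Beta(13, 14)
obs 9: x=1 → posterior Beta(14, 14)
obs 10: x=1 → posterior Beta(15, 14)
obs 11: x=1 → posterior Beta(16, 14)
obs 12: x=1 → posterior Beta(17, 14)
obs 13: x=0 → posterior Beta(17, 15)
obs 14: x=1 → posterior Beta(18, 15)

17/31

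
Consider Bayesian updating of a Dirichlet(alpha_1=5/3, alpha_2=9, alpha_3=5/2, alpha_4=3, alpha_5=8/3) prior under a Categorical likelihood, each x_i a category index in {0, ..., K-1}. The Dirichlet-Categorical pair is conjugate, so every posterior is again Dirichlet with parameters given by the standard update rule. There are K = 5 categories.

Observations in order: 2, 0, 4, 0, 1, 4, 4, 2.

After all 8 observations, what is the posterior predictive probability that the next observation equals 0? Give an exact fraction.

obs 1: x=2 → posterior Dirichlet(5/3, 9, 7/2, 3, 8/3)
obs 2: x=0 → posterior Dirichlet(8/3, 9, 7/2, 3, 8/3)
obs 3: x=4 → posterior Dirichlet(8/3, 9, 7/2, 3, 11/3)
obs 4: x=0 → posterior Dirichlet(11/3, 9, 7/2, 3, 11/3)
obs 5: x=1 → posterior Dirichlet(11/3, 10, 7/2, 3, 11/3)
obs 6: x=4 → posterior Dirichlet(11/3, 10, 7/2, 3, 14/3)
obs 7: x=4 → posterior Dirichlet(11/3, 10, 7/2, 3, 17/3)
obs 8: x=2 → posterior Dirichlet(11/3, 10, 9/2, 3, 17/3)

22/161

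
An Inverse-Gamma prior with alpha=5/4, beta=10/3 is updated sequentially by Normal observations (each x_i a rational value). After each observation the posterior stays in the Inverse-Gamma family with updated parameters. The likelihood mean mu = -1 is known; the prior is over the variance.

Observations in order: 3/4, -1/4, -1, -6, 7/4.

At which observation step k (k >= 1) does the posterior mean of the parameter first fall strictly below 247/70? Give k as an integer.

k = 3

obs 1: x=3/4 → posterior Inverse-Gamma(7/4, 467/96)
obs 2: x=-1/4 → posterior Inverse-Gamma(9/4, 247/48)
obs 3: x=-1 → posterior Inverse-Gamma(11/4, 247/48)
obs 4: x=-6 → posterior Inverse-Gamma(13/4, 847/48)
obs 5: x=7/4 → posterior Inverse-Gamma(15/4, 2057/96)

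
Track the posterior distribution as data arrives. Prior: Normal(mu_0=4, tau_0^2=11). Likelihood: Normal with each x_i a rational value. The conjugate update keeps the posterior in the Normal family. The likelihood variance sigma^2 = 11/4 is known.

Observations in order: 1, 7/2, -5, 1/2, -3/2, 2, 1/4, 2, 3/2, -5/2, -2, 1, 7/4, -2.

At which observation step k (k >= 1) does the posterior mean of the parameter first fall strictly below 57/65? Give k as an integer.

obs 1: x=1 → posterior Normal(8/5, 11/5)
obs 2: x=7/2 → posterior Normal(22/9, 11/9)
obs 3: x=-5 → posterior Normal(2/13, 11/13)
obs 4: x=1/2 → posterior Normal(4/17, 11/17)
obs 5: x=-3/2 → posterior Normal(-2/21, 11/21)
obs 6: x=2 → posterior Normal(6/25, 11/25)
obs 7: x=1/4 → posterior Normal(7/29, 11/29)
obs 8: x=2 → posterior Normal(5/11, 1/3)
obs 9: x=3/2 → posterior Normal(21/37, 11/37)
obs 10: x=-5/2 → posterior Normal(11/41, 11/41)
obs 11: x=-2 → posterior Normal(1/15, 11/45)
obs 12: x=1 → posterior Normal(1/7, 11/49)
obs 13: x=7/4 → posterior Normal(14/53, 11/53)
obs 14: x=-2 → posterior Normal(2/19, 11/57)

k = 3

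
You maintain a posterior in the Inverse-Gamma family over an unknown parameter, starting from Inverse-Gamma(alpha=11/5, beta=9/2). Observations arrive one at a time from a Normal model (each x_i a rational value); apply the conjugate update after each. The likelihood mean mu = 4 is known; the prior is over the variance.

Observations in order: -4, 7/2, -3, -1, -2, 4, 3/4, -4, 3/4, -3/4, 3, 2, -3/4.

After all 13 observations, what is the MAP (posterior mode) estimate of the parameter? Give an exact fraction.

obs 1: x=-4 → posterior Inverse-Gamma(27/10, 73/2)
obs 2: x=7/2 → posterior Inverse-Gamma(16/5, 293/8)
obs 3: x=-3 → posterior Inverse-Gamma(37/10, 489/8)
obs 4: x=-1 → posterior Inverse-Gamma(21/5, 589/8)
obs 5: x=-2 → posterior Inverse-Gamma(47/10, 733/8)
obs 6: x=4 → posterior Inverse-Gamma(26/5, 733/8)
obs 7: x=3/4 → posterior Inverse-Gamma(57/10, 3101/32)
obs 8: x=-4 → posterior Inverse-Gamma(31/5, 4125/32)
obs 9: x=3/4 → posterior Inverse-Gamma(67/10, 2147/16)
obs 10: x=-3/4 → posterior Inverse-Gamma(36/5, 4655/32)
obs 11: x=3 → posterior Inverse-Gamma(77/10, 4671/32)
obs 12: x=2 → posterior Inverse-Gamma(41/5, 4735/32)
obs 13: x=-3/4 → posterior Inverse-Gamma(87/10, 637/4)

3185/194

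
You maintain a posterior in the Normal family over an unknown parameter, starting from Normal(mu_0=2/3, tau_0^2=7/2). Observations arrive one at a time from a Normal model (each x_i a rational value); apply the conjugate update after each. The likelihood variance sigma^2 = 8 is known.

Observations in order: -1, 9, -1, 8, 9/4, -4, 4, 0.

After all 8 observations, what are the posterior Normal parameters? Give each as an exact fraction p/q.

obs 1: x=-1 → posterior Normal(11/69, 56/23)
obs 2: x=9 → posterior Normal(20/9, 28/15)
obs 3: x=-1 → posterior Normal(179/111, 56/37)
obs 4: x=8 → posterior Normal(347/132, 14/11)
obs 5: x=9/4 → posterior Normal(1577/612, 56/51)
obs 6: x=-4 → posterior Normal(1241/696, 28/29)
obs 7: x=4 → posterior Normal(1577/780, 56/65)
obs 8: x=0 → posterior Normal(1577/864, 7/9)

mu_0=1577/864, tau_0^2=7/9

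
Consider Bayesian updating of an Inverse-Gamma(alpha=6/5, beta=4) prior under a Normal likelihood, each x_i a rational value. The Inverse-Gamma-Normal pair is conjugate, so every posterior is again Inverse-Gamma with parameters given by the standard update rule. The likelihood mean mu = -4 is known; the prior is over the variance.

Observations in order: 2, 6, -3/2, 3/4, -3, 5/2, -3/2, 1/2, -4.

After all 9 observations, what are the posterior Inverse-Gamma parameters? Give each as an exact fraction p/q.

alpha=57/10, beta=3881/32

obs 1: x=2 → posterior Inverse-Gamma(17/10, 22)
obs 2: x=6 → posterior Inverse-Gamma(11/5, 72)
obs 3: x=-3/2 → posterior Inverse-Gamma(27/10, 601/8)
obs 4: x=3/4 → posterior Inverse-Gamma(16/5, 2765/32)
obs 5: x=-3 → posterior Inverse-Gamma(37/10, 2781/32)
obs 6: x=5/2 → posterior Inverse-Gamma(21/5, 3457/32)
obs 7: x=-3/2 → posterior Inverse-Gamma(47/10, 3557/32)
obs 8: x=1/2 → posterior Inverse-Gamma(26/5, 3881/32)
obs 9: x=-4 → posterior Inverse-Gamma(57/10, 3881/32)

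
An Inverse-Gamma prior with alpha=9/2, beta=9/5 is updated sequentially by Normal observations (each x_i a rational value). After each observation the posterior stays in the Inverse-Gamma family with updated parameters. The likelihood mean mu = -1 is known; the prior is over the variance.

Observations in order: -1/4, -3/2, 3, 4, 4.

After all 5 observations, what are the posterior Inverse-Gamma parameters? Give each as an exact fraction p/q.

alpha=7, beta=5633/160

obs 1: x=-1/4 → posterior Inverse-Gamma(5, 333/160)
obs 2: x=-3/2 → posterior Inverse-Gamma(11/2, 353/160)
obs 3: x=3 → posterior Inverse-Gamma(6, 1633/160)
obs 4: x=4 → posterior Inverse-Gamma(13/2, 3633/160)
obs 5: x=4 → posterior Inverse-Gamma(7, 5633/160)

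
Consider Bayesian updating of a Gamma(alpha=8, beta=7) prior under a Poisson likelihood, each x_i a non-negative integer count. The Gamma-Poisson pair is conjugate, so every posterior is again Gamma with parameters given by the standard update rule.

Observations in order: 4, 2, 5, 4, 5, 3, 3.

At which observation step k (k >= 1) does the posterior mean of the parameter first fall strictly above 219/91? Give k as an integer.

obs 1: x=4 → posterior Gamma(12, 8)
obs 2: x=2 → posterior Gamma(14, 9)
obs 3: x=5 → posterior Gamma(19, 10)
obs 4: x=4 → posterior Gamma(23, 11)
obs 5: x=5 → posterior Gamma(28, 12)
obs 6: x=3 → posterior Gamma(31, 13)
obs 7: x=3 → posterior Gamma(34, 14)

k = 7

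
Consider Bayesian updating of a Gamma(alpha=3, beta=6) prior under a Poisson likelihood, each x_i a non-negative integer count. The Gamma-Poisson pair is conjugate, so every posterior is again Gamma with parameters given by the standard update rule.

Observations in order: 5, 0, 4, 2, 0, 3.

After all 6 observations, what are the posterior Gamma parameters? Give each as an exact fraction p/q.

alpha=17, beta=12

obs 1: x=5 → posterior Gamma(8, 7)
obs 2: x=0 → posterior Gamma(8, 8)
obs 3: x=4 → posterior Gamma(12, 9)
obs 4: x=2 → posterior Gamma(14, 10)
obs 5: x=0 → posterior Gamma(14, 11)
obs 6: x=3 → posterior Gamma(17, 12)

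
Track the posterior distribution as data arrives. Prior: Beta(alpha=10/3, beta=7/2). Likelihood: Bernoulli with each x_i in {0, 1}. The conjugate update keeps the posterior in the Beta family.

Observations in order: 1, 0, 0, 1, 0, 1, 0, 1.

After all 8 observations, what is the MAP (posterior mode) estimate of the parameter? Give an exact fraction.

38/77

obs 1: x=1 → posterior Beta(13/3, 7/2)
obs 2: x=0 → posterior Beta(13/3, 9/2)
obs 3: x=0 → posterior Beta(13/3, 11/2)
obs 4: x=1 → posterior Beta(16/3, 11/2)
obs 5: x=0 → posterior Beta(16/3, 13/2)
obs 6: x=1 → posterior Beta(19/3, 13/2)
obs 7: x=0 → posterior Beta(19/3, 15/2)
obs 8: x=1 → posterior Beta(22/3, 15/2)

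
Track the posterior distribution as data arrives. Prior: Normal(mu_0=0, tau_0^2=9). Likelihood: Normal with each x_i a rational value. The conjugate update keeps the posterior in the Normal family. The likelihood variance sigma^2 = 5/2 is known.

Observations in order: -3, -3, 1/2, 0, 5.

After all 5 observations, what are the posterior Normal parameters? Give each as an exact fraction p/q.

obs 1: x=-3 → posterior Normal(-54/23, 45/23)
obs 2: x=-3 → posterior Normal(-108/41, 45/41)
obs 3: x=1/2 → posterior Normal(-99/59, 45/59)
obs 4: x=0 → posterior Normal(-9/7, 45/77)
obs 5: x=5 → posterior Normal(-9/95, 9/19)

mu_0=-9/95, tau_0^2=9/19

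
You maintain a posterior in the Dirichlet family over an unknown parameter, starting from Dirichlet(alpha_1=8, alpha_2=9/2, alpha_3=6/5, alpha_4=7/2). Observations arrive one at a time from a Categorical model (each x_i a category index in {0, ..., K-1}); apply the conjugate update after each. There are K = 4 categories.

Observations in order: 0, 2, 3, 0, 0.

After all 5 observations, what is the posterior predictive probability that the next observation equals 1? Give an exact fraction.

15/74

obs 1: x=0 → posterior Dirichlet(9, 9/2, 6/5, 7/2)
obs 2: x=2 → posterior Dirichlet(9, 9/2, 11/5, 7/2)
obs 3: x=3 → posterior Dirichlet(9, 9/2, 11/5, 9/2)
obs 4: x=0 → posterior Dirichlet(10, 9/2, 11/5, 9/2)
obs 5: x=0 → posterior Dirichlet(11, 9/2, 11/5, 9/2)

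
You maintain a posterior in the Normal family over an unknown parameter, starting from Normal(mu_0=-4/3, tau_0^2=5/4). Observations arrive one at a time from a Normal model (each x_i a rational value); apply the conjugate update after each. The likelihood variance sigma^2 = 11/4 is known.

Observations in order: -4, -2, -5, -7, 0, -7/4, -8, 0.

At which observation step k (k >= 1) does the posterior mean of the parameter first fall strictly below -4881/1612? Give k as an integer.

k = 4

obs 1: x=-4 → posterior Normal(-13/6, 55/64)
obs 2: x=-2 → posterior Normal(-134/63, 55/84)
obs 3: x=-5 → posterior Normal(-209/78, 55/104)
obs 4: x=-7 → posterior Normal(-314/93, 55/124)
obs 5: x=0 → posterior Normal(-157/54, 55/144)
obs 6: x=-7/4 → posterior Normal(-1361/492, 55/164)
obs 7: x=-8 → posterior Normal(-1841/552, 55/184)
obs 8: x=0 → posterior Normal(-1841/612, 55/204)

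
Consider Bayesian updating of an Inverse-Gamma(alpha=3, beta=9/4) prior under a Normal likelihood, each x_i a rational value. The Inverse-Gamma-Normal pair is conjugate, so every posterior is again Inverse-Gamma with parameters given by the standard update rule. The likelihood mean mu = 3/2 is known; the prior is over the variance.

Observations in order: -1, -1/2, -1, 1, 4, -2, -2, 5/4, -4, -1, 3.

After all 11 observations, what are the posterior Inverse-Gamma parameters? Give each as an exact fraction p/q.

obs 1: x=-1 → posterior Inverse-Gamma(7/2, 43/8)
obs 2: x=-1/2 → posterior Inverse-Gamma(4, 59/8)
obs 3: x=-1 → posterior Inverse-Gamma(9/2, 21/2)
obs 4: x=1 → posterior Inverse-Gamma(5, 85/8)
obs 5: x=4 → posterior Inverse-Gamma(11/2, 55/4)
obs 6: x=-2 → posterior Inverse-Gamma(6, 159/8)
obs 7: x=-2 → posterior Inverse-Gamma(13/2, 26)
obs 8: x=5/4 → posterior Inverse-Gamma(7, 833/32)
obs 9: x=-4 → posterior Inverse-Gamma(15/2, 1317/32)
obs 10: x=-1 → posterior Inverse-Gamma(8, 1417/32)
obs 11: x=3 → posterior Inverse-Gamma(17/2, 1453/32)

alpha=17/2, beta=1453/32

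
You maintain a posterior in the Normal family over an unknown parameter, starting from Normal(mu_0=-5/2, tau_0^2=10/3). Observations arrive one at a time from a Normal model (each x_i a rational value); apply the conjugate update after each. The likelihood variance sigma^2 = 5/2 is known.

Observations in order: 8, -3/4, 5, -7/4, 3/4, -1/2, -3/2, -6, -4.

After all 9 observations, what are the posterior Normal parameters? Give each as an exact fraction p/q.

obs 1: x=8 → posterior Normal(7/2, 10/7)
obs 2: x=-3/4 → posterior Normal(43/22, 10/11)
obs 3: x=5 → posterior Normal(83/30, 2/3)
obs 4: x=-7/4 → posterior Normal(69/38, 10/19)
obs 5: x=3/4 → posterior Normal(75/46, 10/23)
obs 6: x=-1/2 → posterior Normal(71/54, 10/27)
obs 7: x=-3/2 → posterior Normal(59/62, 10/31)
obs 8: x=-6 → posterior Normal(11/70, 2/7)
obs 9: x=-4 → posterior Normal(-7/26, 10/39)

mu_0=-7/26, tau_0^2=10/39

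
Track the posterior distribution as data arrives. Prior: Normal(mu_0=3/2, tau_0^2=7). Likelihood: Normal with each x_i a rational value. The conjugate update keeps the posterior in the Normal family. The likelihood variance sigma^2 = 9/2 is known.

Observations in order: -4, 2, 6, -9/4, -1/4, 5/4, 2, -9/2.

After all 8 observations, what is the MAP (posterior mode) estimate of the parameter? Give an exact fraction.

17/121

obs 1: x=-4 → posterior Normal(-85/46, 63/23)
obs 2: x=2 → posterior Normal(-29/74, 63/37)
obs 3: x=6 → posterior Normal(139/102, 21/17)
obs 4: x=-9/4 → posterior Normal(38/65, 63/65)
obs 5: x=-1/4 → posterior Normal(69/158, 63/79)
obs 6: x=5/4 → posterior Normal(52/93, 21/31)
obs 7: x=2 → posterior Normal(80/107, 63/107)
obs 8: x=-9/2 → posterior Normal(17/121, 63/121)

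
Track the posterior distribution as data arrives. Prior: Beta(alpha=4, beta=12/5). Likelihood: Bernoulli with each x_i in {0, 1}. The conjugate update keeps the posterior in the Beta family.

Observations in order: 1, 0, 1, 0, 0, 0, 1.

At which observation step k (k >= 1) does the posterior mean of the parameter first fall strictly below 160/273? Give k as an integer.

k = 4

obs 1: x=1 → posterior Beta(5, 12/5)
obs 2: x=0 → posterior Beta(5, 17/5)
obs 3: x=1 → posterior Beta(6, 17/5)
obs 4: x=0 → posterior Beta(6, 22/5)
obs 5: x=0 → posterior Beta(6, 27/5)
obs 6: x=0 → posterior Beta(6, 32/5)
obs 7: x=1 → posterior Beta(7, 32/5)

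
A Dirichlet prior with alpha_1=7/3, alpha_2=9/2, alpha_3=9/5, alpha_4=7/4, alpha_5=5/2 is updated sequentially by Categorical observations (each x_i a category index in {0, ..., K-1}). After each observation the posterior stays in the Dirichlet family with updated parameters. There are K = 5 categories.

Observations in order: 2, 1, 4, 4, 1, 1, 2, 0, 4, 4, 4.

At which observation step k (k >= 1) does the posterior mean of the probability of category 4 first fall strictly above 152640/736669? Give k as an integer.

k = 3

obs 1: x=2 → posterior Dirichlet(7/3, 9/2, 14/5, 7/4, 5/2)
obs 2: x=1 → posterior Dirichlet(7/3, 11/2, 14/5, 7/4, 5/2)
obs 3: x=4 → posterior Dirichlet(7/3, 11/2, 14/5, 7/4, 7/2)
obs 4: x=4 → posterior Dirichlet(7/3, 11/2, 14/5, 7/4, 9/2)
obs 5: x=1 → posterior Dirichlet(7/3, 13/2, 14/5, 7/4, 9/2)
obs 6: x=1 → posterior Dirichlet(7/3, 15/2, 14/5, 7/4, 9/2)
obs 7: x=2 → posterior Dirichlet(7/3, 15/2, 19/5, 7/4, 9/2)
obs 8: x=0 → posterior Dirichlet(10/3, 15/2, 19/5, 7/4, 9/2)
obs 9: x=4 → posterior Dirichlet(10/3, 15/2, 19/5, 7/4, 11/2)
obs 10: x=4 → posterior Dirichlet(10/3, 15/2, 19/5, 7/4, 13/2)
obs 11: x=4 → posterior Dirichlet(10/3, 15/2, 19/5, 7/4, 15/2)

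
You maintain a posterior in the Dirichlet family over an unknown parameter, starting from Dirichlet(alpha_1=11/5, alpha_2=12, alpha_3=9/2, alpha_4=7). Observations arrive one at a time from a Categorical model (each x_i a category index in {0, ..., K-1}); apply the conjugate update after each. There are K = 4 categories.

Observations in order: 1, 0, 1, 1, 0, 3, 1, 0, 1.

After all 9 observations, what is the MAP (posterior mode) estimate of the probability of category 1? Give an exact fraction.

160/307

obs 1: x=1 → posterior Dirichlet(11/5, 13, 9/2, 7)
obs 2: x=0 → posterior Dirichlet(16/5, 13, 9/2, 7)
obs 3: x=1 → posterior Dirichlet(16/5, 14, 9/2, 7)
obs 4: x=1 → posterior Dirichlet(16/5, 15, 9/2, 7)
obs 5: x=0 → posterior Dirichlet(21/5, 15, 9/2, 7)
obs 6: x=3 → posterior Dirichlet(21/5, 15, 9/2, 8)
obs 7: x=1 → posterior Dirichlet(21/5, 16, 9/2, 8)
obs 8: x=0 → posterior Dirichlet(26/5, 16, 9/2, 8)
obs 9: x=1 → posterior Dirichlet(26/5, 17, 9/2, 8)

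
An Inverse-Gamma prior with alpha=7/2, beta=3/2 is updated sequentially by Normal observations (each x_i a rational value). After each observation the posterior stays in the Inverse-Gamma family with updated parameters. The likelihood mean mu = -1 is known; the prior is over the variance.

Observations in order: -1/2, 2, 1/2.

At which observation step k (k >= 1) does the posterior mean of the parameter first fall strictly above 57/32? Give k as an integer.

k = 3

obs 1: x=-1/2 → posterior Inverse-Gamma(4, 13/8)
obs 2: x=2 → posterior Inverse-Gamma(9/2, 49/8)
obs 3: x=1/2 → posterior Inverse-Gamma(5, 29/4)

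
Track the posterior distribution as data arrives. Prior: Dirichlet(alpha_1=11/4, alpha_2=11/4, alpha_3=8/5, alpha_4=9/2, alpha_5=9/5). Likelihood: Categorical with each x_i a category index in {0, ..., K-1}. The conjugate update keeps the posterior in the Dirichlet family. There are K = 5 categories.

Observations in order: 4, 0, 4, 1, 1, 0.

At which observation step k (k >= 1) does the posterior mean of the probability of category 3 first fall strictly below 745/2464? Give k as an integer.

obs 1: x=4 → posterior Dirichlet(11/4, 11/4, 8/5, 9/2, 14/5)
obs 2: x=0 → posterior Dirichlet(15/4, 11/4, 8/5, 9/2, 14/5)
obs 3: x=4 → posterior Dirichlet(15/4, 11/4, 8/5, 9/2, 19/5)
obs 4: x=1 → posterior Dirichlet(15/4, 15/4, 8/5, 9/2, 19/5)
obs 5: x=1 → posterior Dirichlet(15/4, 19/4, 8/5, 9/2, 19/5)
obs 6: x=0 → posterior Dirichlet(19/4, 19/4, 8/5, 9/2, 19/5)

k = 2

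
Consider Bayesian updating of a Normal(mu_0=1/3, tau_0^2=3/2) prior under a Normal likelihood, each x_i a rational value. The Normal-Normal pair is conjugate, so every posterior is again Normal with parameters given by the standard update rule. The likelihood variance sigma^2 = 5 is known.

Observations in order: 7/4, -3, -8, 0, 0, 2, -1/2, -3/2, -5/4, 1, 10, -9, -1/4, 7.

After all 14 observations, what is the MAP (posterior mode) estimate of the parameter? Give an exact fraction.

-23/624

obs 1: x=7/4 → posterior Normal(103/156, 15/13)
obs 2: x=-3 → posterior Normal(-5/192, 15/16)
obs 3: x=-8 → posterior Normal(-293/228, 15/19)
obs 4: x=0 → posterior Normal(-293/264, 15/22)
obs 5: x=0 → posterior Normal(-293/300, 3/5)
obs 6: x=2 → posterior Normal(-221/336, 15/28)
obs 7: x=-1/2 → posterior Normal(-239/372, 15/31)
obs 8: x=-3/2 → posterior Normal(-293/408, 15/34)
obs 9: x=-5/4 → posterior Normal(-169/222, 15/37)
obs 10: x=1 → posterior Normal(-151/240, 3/8)
obs 11: x=10 → posterior Normal(29/258, 15/43)
obs 12: x=-9 → posterior Normal(-133/276, 15/46)
obs 13: x=-1/4 → posterior Normal(-275/588, 15/49)
obs 14: x=7 → posterior Normal(-23/624, 15/52)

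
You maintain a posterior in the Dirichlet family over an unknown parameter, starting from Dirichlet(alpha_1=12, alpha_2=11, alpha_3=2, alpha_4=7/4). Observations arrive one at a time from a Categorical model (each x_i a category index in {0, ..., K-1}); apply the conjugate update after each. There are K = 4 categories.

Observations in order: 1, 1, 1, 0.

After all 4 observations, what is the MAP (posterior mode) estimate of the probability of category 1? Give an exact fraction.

52/107

obs 1: x=1 → posterior Dirichlet(12, 12, 2, 7/4)
obs 2: x=1 → posterior Dirichlet(12, 13, 2, 7/4)
obs 3: x=1 → posterior Dirichlet(12, 14, 2, 7/4)
obs 4: x=0 → posterior Dirichlet(13, 14, 2, 7/4)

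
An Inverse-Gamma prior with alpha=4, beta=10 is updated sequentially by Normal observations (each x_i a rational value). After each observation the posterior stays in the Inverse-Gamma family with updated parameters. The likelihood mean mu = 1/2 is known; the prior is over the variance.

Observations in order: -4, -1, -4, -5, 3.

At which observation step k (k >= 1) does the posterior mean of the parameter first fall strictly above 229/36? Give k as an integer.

k = 3

obs 1: x=-4 → posterior Inverse-Gamma(9/2, 161/8)
obs 2: x=-1 → posterior Inverse-Gamma(5, 85/4)
obs 3: x=-4 → posterior Inverse-Gamma(11/2, 251/8)
obs 4: x=-5 → posterior Inverse-Gamma(6, 93/2)
obs 5: x=3 → posterior Inverse-Gamma(13/2, 397/8)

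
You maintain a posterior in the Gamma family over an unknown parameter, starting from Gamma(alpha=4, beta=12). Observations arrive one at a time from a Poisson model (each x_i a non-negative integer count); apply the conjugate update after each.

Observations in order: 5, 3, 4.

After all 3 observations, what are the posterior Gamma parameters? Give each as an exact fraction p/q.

alpha=16, beta=15

obs 1: x=5 → posterior Gamma(9, 13)
obs 2: x=3 → posterior Gamma(12, 14)
obs 3: x=4 → posterior Gamma(16, 15)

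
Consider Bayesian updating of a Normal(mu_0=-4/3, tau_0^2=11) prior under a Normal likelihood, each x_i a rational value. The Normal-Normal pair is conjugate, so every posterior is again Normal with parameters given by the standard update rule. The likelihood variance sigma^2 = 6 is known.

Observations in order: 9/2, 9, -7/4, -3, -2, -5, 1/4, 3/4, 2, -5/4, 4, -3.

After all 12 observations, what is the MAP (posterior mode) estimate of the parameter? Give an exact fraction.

83/276

obs 1: x=9/2 → posterior Normal(83/34, 66/17)
obs 2: x=9 → posterior Normal(281/56, 33/14)
obs 3: x=-7/4 → posterior Normal(485/156, 22/13)
obs 4: x=-3 → posterior Normal(353/200, 33/25)
obs 5: x=-2 → posterior Normal(265/244, 66/61)
obs 6: x=-5 → posterior Normal(5/32, 11/12)
obs 7: x=1/4 → posterior Normal(14/83, 66/83)
obs 8: x=3/4 → posterior Normal(89/376, 33/47)
obs 9: x=2 → posterior Normal(59/140, 22/35)
obs 10: x=-5/4 → posterior Normal(61/232, 33/58)
obs 11: x=4 → posterior Normal(149/254, 66/127)
obs 12: x=-3 → posterior Normal(83/276, 11/23)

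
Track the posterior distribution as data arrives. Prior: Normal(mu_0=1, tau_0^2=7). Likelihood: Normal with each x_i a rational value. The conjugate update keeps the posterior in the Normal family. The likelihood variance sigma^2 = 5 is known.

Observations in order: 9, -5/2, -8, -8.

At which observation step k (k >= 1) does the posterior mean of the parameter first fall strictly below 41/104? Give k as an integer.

k = 3

obs 1: x=9 → posterior Normal(17/3, 35/12)
obs 2: x=-5/2 → posterior Normal(101/38, 35/19)
obs 3: x=-8 → posterior Normal(-11/52, 35/26)
obs 4: x=-8 → posterior Normal(-41/22, 35/33)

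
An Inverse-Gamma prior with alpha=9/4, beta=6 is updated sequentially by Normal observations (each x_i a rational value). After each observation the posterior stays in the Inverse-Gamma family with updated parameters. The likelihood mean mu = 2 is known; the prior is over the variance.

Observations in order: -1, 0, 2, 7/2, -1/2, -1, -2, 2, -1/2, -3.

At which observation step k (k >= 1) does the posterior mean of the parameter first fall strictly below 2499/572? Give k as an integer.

k = 4

obs 1: x=-1 → posterior Inverse-Gamma(11/4, 21/2)
obs 2: x=0 → posterior Inverse-Gamma(13/4, 25/2)
obs 3: x=2 → posterior Inverse-Gamma(15/4, 25/2)
obs 4: x=7/2 → posterior Inverse-Gamma(17/4, 109/8)
obs 5: x=-1/2 → posterior Inverse-Gamma(19/4, 67/4)
obs 6: x=-1 → posterior Inverse-Gamma(21/4, 85/4)
obs 7: x=-2 → posterior Inverse-Gamma(23/4, 117/4)
obs 8: x=2 → posterior Inverse-Gamma(25/4, 117/4)
obs 9: x=-1/2 → posterior Inverse-Gamma(27/4, 259/8)
obs 10: x=-3 → posterior Inverse-Gamma(29/4, 359/8)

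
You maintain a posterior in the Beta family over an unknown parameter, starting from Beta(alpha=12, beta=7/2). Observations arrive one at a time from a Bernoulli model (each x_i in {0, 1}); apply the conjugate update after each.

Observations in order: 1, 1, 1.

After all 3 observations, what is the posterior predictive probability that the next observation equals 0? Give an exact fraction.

7/37

obs 1: x=1 → posterior Beta(13, 7/2)
obs 2: x=1 → posterior Beta(14, 7/2)
obs 3: x=1 → posterior Beta(15, 7/2)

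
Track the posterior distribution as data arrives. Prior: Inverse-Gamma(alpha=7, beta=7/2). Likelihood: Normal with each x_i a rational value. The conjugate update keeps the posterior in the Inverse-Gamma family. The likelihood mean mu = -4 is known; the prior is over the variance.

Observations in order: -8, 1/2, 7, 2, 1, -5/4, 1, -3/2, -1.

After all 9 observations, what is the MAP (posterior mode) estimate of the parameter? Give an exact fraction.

4369/400

obs 1: x=-8 → posterior Inverse-Gamma(15/2, 23/2)
obs 2: x=1/2 → posterior Inverse-Gamma(8, 173/8)
obs 3: x=7 → posterior Inverse-Gamma(17/2, 657/8)
obs 4: x=2 → posterior Inverse-Gamma(9, 801/8)
obs 5: x=1 → posterior Inverse-Gamma(19/2, 901/8)
obs 6: x=-5/4 → posterior Inverse-Gamma(10, 3725/32)
obs 7: x=1 → posterior Inverse-Gamma(21/2, 4125/32)
obs 8: x=-3/2 → posterior Inverse-Gamma(11, 4225/32)
obs 9: x=-1 → posterior Inverse-Gamma(23/2, 4369/32)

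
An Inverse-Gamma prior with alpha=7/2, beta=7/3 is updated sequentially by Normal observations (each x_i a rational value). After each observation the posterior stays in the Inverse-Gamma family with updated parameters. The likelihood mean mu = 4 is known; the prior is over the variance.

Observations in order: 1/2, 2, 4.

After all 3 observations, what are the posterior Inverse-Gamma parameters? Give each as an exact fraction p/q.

obs 1: x=1/2 → posterior Inverse-Gamma(4, 203/24)
obs 2: x=2 → posterior Inverse-Gamma(9/2, 251/24)
obs 3: x=4 → posterior Inverse-Gamma(5, 251/24)

alpha=5, beta=251/24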